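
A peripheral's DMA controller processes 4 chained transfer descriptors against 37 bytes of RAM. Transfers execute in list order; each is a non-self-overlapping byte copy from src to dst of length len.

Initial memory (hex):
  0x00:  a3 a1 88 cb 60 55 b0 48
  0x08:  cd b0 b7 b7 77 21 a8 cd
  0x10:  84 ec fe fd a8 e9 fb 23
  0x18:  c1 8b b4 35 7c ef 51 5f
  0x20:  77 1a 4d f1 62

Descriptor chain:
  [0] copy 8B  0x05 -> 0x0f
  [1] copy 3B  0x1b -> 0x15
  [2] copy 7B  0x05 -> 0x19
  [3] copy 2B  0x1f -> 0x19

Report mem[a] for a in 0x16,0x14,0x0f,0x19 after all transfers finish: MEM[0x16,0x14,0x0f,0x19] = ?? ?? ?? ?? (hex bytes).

MEM[0x16,0x14,0x0f,0x19] = 7c b7 55 b7

  after D0: wrote 8B at 0x0f = 55b048cdb0b7b777
  after D1: wrote 3B at 0x15 = 357cef
  after D2: wrote 7B at 0x19 = 55b048cdb0b7b7
  after D3: wrote 2B at 0x19 = b777
query mem[0x16]=0x7c, mem[0x14]=0xb7, mem[0x0f]=0x55, mem[0x19]=0xb7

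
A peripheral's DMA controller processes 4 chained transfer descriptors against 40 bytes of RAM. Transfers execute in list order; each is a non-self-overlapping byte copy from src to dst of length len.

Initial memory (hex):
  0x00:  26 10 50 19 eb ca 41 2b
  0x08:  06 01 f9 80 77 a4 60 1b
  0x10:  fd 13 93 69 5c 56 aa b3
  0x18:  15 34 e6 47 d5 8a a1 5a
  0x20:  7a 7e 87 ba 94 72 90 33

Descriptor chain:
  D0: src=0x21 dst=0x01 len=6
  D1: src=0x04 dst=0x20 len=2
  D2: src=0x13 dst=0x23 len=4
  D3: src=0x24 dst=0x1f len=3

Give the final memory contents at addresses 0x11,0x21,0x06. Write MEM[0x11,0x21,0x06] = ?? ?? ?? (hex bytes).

MEM[0x11,0x21,0x06] = 13 aa 90

D0: mem[0x01..0x06] <- [7e 87 ba 94 72 90]
D1: mem[0x20..0x21] <- [94 72]
D2: mem[0x23..0x26] <- [69 5c 56 aa]
D3: mem[0x1f..0x21] <- [5c 56 aa]
query mem[0x11]=0x13, mem[0x21]=0xaa, mem[0x06]=0x90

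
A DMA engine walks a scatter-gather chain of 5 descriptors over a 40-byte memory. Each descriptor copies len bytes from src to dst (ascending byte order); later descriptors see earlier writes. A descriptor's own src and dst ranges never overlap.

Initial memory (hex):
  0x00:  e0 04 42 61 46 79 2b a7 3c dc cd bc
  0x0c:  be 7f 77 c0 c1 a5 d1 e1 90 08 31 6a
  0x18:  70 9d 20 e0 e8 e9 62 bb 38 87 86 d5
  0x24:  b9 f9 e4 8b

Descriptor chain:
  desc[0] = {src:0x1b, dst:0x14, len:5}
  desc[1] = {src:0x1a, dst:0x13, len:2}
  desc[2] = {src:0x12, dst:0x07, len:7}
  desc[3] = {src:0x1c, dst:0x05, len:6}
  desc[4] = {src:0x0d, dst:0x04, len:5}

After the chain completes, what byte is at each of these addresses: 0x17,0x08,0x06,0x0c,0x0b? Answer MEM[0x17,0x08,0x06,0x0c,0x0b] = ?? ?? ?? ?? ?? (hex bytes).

D0: mem[0x14..0x18] <- [e0 e8 e9 62 bb]
D1: mem[0x13..0x14] <- [20 e0]
D2: mem[0x07..0x0d] <- [d1 20 e0 e8 e9 62 bb]
D3: mem[0x05..0x0a] <- [e8 e9 62 bb 38 87]
D4: mem[0x04..0x08] <- [bb 77 c0 c1 a5]
query mem[0x17]=0x62, mem[0x08]=0xa5, mem[0x06]=0xc0, mem[0x0c]=0x62, mem[0x0b]=0xe9

MEM[0x17,0x08,0x06,0x0c,0x0b] = 62 a5 c0 62 e9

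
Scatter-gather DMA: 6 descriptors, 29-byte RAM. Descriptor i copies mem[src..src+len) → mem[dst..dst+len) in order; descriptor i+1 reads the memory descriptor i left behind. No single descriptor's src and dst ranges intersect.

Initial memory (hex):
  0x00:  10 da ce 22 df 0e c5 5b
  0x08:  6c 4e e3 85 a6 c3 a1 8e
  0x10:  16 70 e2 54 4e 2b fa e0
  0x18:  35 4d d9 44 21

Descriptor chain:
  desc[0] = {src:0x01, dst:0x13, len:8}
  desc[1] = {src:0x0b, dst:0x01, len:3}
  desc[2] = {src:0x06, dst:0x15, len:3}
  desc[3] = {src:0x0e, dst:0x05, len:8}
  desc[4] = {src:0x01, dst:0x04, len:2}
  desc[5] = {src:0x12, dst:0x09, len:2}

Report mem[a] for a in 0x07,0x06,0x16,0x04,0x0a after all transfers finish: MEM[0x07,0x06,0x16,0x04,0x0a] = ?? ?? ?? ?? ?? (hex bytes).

MEM[0x07,0x06,0x16,0x04,0x0a] = 16 8e 5b 85 da

D0: mem[0x13..0x1a] <- [da ce 22 df 0e c5 5b 6c]
D1: mem[0x01..0x03] <- [85 a6 c3]
D2: mem[0x15..0x17] <- [c5 5b 6c]
D3: mem[0x05..0x0c] <- [a1 8e 16 70 e2 da ce c5]
D4: mem[0x04..0x05] <- [85 a6]
D5: mem[0x09..0x0a] <- [e2 da]
query mem[0x07]=0x16, mem[0x06]=0x8e, mem[0x16]=0x5b, mem[0x04]=0x85, mem[0x0a]=0xda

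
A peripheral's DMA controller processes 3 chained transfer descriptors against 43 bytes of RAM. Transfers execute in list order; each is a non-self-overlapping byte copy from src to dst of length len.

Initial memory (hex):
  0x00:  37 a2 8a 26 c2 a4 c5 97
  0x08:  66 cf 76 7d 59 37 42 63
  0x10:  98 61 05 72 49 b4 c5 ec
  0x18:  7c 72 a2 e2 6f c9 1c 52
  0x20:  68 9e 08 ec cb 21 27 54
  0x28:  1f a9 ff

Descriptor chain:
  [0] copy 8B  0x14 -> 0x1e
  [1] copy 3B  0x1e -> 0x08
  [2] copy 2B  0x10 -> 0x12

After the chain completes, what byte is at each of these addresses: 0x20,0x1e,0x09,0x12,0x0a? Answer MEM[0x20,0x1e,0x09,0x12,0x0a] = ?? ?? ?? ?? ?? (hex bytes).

MEM[0x20,0x1e,0x09,0x12,0x0a] = c5 49 b4 98 c5

  after D0: wrote 8B at 0x1e = 49b4c5ec7c72a2e2
  after D1: wrote 3B at 0x08 = 49b4c5
  after D2: wrote 2B at 0x12 = 9861
query mem[0x20]=0xc5, mem[0x1e]=0x49, mem[0x09]=0xb4, mem[0x12]=0x98, mem[0x0a]=0xc5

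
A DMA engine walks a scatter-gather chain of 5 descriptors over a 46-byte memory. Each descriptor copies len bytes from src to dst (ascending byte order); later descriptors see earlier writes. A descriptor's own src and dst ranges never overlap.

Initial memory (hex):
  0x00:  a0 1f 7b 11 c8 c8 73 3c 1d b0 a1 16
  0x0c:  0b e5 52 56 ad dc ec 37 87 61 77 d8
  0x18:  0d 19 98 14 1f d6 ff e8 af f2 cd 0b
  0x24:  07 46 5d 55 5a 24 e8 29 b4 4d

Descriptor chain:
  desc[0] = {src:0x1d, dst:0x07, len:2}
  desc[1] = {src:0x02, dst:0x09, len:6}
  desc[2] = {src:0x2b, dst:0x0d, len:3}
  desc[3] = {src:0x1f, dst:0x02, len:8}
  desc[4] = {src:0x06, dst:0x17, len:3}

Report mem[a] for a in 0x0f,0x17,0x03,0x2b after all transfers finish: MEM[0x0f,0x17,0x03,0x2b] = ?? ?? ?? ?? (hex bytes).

MEM[0x0f,0x17,0x03,0x2b] = 4d 0b af 29

[0] 0x1d->0x07 len=2 : d6 ff
[1] 0x02->0x09 len=6 : 7b 11 c8 c8 73 d6
[2] 0x2b->0x0d len=3 : 29 b4 4d
[3] 0x1f->0x02 len=8 : e8 af f2 cd 0b 07 46 5d
[4] 0x06->0x17 len=3 : 0b 07 46
query mem[0x0f]=0x4d, mem[0x17]=0x0b, mem[0x03]=0xaf, mem[0x2b]=0x29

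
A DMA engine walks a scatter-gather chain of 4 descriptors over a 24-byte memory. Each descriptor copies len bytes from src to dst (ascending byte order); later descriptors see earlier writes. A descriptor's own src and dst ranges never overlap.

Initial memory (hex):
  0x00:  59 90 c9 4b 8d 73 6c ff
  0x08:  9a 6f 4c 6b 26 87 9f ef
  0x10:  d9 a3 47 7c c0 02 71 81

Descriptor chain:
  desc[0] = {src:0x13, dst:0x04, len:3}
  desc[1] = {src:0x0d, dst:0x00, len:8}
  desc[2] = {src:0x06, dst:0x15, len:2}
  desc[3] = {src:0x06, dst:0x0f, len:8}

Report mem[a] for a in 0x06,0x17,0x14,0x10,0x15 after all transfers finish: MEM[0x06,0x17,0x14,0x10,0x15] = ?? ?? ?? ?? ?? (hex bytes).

MEM[0x06,0x17,0x14,0x10,0x15] = 7c 81 6b c0 26

  after D0: wrote 3B at 0x04 = 7cc002
  after D1: wrote 8B at 0x00 = 879fefd9a3477cc0
  after D2: wrote 2B at 0x15 = 7cc0
  after D3: wrote 8B at 0x0f = 7cc09a6f4c6b2687
query mem[0x06]=0x7c, mem[0x17]=0x81, mem[0x14]=0x6b, mem[0x10]=0xc0, mem[0x15]=0x26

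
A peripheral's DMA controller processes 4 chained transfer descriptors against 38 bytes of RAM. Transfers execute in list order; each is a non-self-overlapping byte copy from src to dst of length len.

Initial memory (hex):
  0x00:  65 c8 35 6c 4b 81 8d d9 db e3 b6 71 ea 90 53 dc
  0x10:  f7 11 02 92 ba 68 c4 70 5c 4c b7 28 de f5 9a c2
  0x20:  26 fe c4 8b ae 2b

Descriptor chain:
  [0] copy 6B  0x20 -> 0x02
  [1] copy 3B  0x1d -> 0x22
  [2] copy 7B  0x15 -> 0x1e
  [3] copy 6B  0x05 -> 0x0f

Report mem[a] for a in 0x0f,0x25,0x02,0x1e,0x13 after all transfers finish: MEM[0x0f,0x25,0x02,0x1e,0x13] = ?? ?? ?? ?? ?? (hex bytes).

  after D0: wrote 6B at 0x02 = 26fec48bae2b
  after D1: wrote 3B at 0x22 = f59ac2
  after D2: wrote 7B at 0x1e = 68c4705c4cb728
  after D3: wrote 6B at 0x0f = 8bae2bdbe3b6
query mem[0x0f]=0x8b, mem[0x25]=0x2b, mem[0x02]=0x26, mem[0x1e]=0x68, mem[0x13]=0xe3

MEM[0x0f,0x25,0x02,0x1e,0x13] = 8b 2b 26 68 e3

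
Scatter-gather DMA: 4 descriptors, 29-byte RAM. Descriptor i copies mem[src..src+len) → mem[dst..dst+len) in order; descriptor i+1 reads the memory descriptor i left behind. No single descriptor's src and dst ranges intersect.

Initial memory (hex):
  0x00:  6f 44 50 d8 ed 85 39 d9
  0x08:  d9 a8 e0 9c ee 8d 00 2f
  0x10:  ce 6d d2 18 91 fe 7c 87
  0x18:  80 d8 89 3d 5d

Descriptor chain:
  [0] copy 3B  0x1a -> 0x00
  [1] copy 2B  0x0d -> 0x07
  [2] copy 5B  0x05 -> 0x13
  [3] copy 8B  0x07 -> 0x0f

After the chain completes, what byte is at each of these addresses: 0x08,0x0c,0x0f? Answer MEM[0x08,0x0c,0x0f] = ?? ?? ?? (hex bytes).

MEM[0x08,0x0c,0x0f] = 00 ee 8d

[0] 0x1a->0x00 len=3 : 89 3d 5d
[1] 0x0d->0x07 len=2 : 8d 00
[2] 0x05->0x13 len=5 : 85 39 8d 00 a8
[3] 0x07->0x0f len=8 : 8d 00 a8 e0 9c ee 8d 00
query mem[0x08]=0x00, mem[0x0c]=0xee, mem[0x0f]=0x8d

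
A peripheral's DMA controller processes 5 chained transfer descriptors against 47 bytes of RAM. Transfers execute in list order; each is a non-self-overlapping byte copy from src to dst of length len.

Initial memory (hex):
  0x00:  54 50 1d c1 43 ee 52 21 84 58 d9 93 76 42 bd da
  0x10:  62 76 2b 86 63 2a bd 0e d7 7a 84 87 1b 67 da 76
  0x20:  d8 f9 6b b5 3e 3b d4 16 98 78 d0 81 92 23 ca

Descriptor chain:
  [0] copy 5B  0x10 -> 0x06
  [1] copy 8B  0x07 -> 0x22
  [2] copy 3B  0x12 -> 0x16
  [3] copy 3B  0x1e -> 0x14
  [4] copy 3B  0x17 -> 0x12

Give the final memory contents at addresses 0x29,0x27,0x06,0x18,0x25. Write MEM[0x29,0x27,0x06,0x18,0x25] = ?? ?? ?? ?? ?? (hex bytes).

D0: mem[0x06..0x0a] <- [62 76 2b 86 63]
D1: mem[0x22..0x29] <- [76 2b 86 63 93 76 42 bd]
D2: mem[0x16..0x18] <- [2b 86 63]
D3: mem[0x14..0x16] <- [da 76 d8]
D4: mem[0x12..0x14] <- [86 63 7a]
query mem[0x29]=0xbd, mem[0x27]=0x76, mem[0x06]=0x62, mem[0x18]=0x63, mem[0x25]=0x63

MEM[0x29,0x27,0x06,0x18,0x25] = bd 76 62 63 63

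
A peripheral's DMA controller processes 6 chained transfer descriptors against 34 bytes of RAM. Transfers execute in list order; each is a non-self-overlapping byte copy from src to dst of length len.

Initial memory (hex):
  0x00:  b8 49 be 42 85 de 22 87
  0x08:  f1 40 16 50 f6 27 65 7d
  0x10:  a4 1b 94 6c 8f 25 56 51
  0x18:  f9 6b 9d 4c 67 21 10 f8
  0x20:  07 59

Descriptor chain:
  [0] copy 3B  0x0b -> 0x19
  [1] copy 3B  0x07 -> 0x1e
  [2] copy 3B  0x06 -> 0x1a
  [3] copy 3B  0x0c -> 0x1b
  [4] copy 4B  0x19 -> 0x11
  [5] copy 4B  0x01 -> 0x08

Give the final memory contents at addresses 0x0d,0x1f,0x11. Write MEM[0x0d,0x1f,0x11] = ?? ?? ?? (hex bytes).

MEM[0x0d,0x1f,0x11] = 27 f1 50

  after D0: wrote 3B at 0x19 = 50f627
  after D1: wrote 3B at 0x1e = 87f140
  after D2: wrote 3B at 0x1a = 2287f1
  after D3: wrote 3B at 0x1b = f62765
  after D4: wrote 4B at 0x11 = 5022f627
  after D5: wrote 4B at 0x08 = 49be4285
query mem[0x0d]=0x27, mem[0x1f]=0xf1, mem[0x11]=0x50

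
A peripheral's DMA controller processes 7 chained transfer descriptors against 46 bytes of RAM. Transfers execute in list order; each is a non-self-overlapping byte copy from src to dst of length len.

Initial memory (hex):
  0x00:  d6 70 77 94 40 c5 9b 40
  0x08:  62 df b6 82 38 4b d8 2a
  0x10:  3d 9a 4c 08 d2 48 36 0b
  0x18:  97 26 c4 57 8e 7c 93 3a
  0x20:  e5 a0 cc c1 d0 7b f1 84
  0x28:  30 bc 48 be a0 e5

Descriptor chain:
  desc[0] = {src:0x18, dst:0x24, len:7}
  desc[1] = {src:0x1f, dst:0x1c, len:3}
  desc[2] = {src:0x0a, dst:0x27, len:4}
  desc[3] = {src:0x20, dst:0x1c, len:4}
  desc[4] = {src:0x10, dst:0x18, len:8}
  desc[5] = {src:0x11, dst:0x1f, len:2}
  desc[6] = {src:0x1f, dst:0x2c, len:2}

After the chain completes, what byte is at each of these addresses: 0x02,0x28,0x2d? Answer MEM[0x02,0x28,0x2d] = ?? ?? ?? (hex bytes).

MEM[0x02,0x28,0x2d] = 77 82 4c

  after D0: wrote 7B at 0x24 = 9726c4578e7c93
  after D1: wrote 3B at 0x1c = 3ae5a0
  after D2: wrote 4B at 0x27 = b682384b
  after D3: wrote 4B at 0x1c = e5a0ccc1
  after D4: wrote 8B at 0x18 = 3d9a4c08d248360b
  after D5: wrote 2B at 0x1f = 9a4c
  after D6: wrote 2B at 0x2c = 9a4c
query mem[0x02]=0x77, mem[0x28]=0x82, mem[0x2d]=0x4c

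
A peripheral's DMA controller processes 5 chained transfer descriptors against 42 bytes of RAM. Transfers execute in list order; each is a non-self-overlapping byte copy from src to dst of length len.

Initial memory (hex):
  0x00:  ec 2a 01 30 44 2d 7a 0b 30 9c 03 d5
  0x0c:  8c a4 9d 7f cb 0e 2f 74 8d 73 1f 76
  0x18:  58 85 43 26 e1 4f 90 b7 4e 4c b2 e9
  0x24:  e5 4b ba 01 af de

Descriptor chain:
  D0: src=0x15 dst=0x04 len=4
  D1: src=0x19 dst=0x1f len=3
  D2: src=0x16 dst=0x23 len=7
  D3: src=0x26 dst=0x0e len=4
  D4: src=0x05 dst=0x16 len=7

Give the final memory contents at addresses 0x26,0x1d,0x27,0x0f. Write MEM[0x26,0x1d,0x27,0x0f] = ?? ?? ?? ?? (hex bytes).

#0 dst[0x04+4] := {0x73,0x1f,0x76,0x58}
#1 dst[0x1f+3] := {0x85,0x43,0x26}
#2 dst[0x23+7] := {0x1f,0x76,0x58,0x85,0x43,0x26,0xe1}
#3 dst[0x0e+4] := {0x85,0x43,0x26,0xe1}
#4 dst[0x16+7] := {0x1f,0x76,0x58,0x30,0x9c,0x03,0xd5}
query mem[0x26]=0x85, mem[0x1d]=0x4f, mem[0x27]=0x43, mem[0x0f]=0x43

MEM[0x26,0x1d,0x27,0x0f] = 85 4f 43 43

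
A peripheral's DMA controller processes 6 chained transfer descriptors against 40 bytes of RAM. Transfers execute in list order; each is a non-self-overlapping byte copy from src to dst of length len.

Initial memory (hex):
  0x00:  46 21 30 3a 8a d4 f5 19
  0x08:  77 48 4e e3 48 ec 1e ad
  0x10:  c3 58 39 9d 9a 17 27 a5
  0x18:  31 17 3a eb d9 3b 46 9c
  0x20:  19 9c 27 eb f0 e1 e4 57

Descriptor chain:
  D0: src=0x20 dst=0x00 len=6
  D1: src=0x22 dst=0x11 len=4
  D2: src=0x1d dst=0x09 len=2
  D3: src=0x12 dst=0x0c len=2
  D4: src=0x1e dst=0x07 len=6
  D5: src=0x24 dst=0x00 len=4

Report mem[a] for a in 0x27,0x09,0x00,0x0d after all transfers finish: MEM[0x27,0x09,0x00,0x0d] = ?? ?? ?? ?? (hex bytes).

#0 dst[0x00+6] := {0x19,0x9c,0x27,0xeb,0xf0,0xe1}
#1 dst[0x11+4] := {0x27,0xeb,0xf0,0xe1}
#2 dst[0x09+2] := {0x3b,0x46}
#3 dst[0x0c+2] := {0xeb,0xf0}
#4 dst[0x07+6] := {0x46,0x9c,0x19,0x9c,0x27,0xeb}
#5 dst[0x00+4] := {0xf0,0xe1,0xe4,0x57}
query mem[0x27]=0x57, mem[0x09]=0x19, mem[0x00]=0xf0, mem[0x0d]=0xf0

MEM[0x27,0x09,0x00,0x0d] = 57 19 f0 f0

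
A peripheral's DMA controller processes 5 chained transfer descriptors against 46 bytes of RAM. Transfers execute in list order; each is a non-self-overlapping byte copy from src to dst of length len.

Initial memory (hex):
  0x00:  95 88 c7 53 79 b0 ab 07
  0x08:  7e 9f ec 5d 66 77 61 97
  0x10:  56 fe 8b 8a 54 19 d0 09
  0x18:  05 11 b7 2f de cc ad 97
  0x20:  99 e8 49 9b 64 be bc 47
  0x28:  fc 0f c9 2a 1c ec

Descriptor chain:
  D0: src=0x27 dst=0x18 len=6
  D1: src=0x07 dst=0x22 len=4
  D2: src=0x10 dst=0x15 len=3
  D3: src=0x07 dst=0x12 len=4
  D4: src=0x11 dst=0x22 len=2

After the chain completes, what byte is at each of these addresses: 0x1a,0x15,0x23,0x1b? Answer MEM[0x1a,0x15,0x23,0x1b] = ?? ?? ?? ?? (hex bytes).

[0] 0x27->0x18 len=6 : 47 fc 0f c9 2a 1c
[1] 0x07->0x22 len=4 : 07 7e 9f ec
[2] 0x10->0x15 len=3 : 56 fe 8b
[3] 0x07->0x12 len=4 : 07 7e 9f ec
[4] 0x11->0x22 len=2 : fe 07
query mem[0x1a]=0x0f, mem[0x15]=0xec, mem[0x23]=0x07, mem[0x1b]=0xc9

MEM[0x1a,0x15,0x23,0x1b] = 0f ec 07 c9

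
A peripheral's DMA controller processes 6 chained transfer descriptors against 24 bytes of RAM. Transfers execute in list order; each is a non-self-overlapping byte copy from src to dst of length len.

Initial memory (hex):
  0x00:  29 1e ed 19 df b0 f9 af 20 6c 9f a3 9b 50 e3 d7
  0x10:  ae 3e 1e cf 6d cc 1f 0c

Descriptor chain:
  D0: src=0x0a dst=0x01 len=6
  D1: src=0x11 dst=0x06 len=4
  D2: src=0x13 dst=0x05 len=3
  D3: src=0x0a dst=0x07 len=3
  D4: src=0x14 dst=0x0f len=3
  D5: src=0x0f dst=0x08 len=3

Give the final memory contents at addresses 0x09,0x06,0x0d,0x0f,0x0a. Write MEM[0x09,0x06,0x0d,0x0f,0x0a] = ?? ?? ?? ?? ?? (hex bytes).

  after D0: wrote 6B at 0x01 = 9fa39b50e3d7
  after D1: wrote 4B at 0x06 = 3e1ecf6d
  after D2: wrote 3B at 0x05 = cf6dcc
  after D3: wrote 3B at 0x07 = 9fa39b
  after D4: wrote 3B at 0x0f = 6dcc1f
  after D5: wrote 3B at 0x08 = 6dcc1f
query mem[0x09]=0xcc, mem[0x06]=0x6d, mem[0x0d]=0x50, mem[0x0f]=0x6d, mem[0x0a]=0x1f

MEM[0x09,0x06,0x0d,0x0f,0x0a] = cc 6d 50 6d 1f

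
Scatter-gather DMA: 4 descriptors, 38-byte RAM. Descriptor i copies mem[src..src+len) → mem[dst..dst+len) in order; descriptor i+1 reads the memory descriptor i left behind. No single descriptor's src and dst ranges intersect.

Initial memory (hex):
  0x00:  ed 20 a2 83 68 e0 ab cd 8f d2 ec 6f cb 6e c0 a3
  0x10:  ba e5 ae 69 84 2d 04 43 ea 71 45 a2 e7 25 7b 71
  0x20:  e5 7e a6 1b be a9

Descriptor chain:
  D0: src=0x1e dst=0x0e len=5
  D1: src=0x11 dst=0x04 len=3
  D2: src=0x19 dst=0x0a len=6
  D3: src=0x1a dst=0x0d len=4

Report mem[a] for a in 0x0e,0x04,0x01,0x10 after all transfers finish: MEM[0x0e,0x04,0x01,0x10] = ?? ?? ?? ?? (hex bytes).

  after D0: wrote 5B at 0x0e = 7b71e57ea6
  after D1: wrote 3B at 0x04 = 7ea669
  after D2: wrote 6B at 0x0a = 7145a2e7257b
  after D3: wrote 4B at 0x0d = 45a2e725
query mem[0x0e]=0xa2, mem[0x04]=0x7e, mem[0x01]=0x20, mem[0x10]=0x25

MEM[0x0e,0x04,0x01,0x10] = a2 7e 20 25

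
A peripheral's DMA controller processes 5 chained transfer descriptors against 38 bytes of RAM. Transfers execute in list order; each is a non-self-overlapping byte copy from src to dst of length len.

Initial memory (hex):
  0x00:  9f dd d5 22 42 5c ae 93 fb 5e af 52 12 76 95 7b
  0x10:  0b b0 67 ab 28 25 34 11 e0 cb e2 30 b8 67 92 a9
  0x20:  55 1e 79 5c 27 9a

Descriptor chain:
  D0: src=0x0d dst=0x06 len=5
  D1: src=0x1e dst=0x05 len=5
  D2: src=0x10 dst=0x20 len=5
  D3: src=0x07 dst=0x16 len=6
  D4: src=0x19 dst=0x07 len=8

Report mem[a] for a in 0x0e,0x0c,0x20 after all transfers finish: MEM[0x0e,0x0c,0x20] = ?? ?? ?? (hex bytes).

#0 dst[0x06+5] := {0x76,0x95,0x7b,0x0b,0xb0}
#1 dst[0x05+5] := {0x92,0xa9,0x55,0x1e,0x79}
#2 dst[0x20+5] := {0x0b,0xb0,0x67,0xab,0x28}
#3 dst[0x16+6] := {0x55,0x1e,0x79,0xb0,0x52,0x12}
#4 dst[0x07+8] := {0xb0,0x52,0x12,0xb8,0x67,0x92,0xa9,0x0b}
query mem[0x0e]=0x0b, mem[0x0c]=0x92, mem[0x20]=0x0b

MEM[0x0e,0x0c,0x20] = 0b 92 0b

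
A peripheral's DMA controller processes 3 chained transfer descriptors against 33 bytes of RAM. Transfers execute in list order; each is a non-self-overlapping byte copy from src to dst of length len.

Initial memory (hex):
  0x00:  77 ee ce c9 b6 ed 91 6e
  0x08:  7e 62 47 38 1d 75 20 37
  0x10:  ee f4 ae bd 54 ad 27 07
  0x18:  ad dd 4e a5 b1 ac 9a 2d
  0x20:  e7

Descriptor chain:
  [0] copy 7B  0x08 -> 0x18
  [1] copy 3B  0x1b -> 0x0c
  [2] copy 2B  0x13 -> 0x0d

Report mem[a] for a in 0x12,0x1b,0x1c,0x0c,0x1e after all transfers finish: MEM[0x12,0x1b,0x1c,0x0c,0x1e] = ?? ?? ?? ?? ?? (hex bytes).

MEM[0x12,0x1b,0x1c,0x0c,0x1e] = ae 38 1d 38 20

[0] 0x08->0x18 len=7 : 7e 62 47 38 1d 75 20
[1] 0x1b->0x0c len=3 : 38 1d 75
[2] 0x13->0x0d len=2 : bd 54
query mem[0x12]=0xae, mem[0x1b]=0x38, mem[0x1c]=0x1d, mem[0x0c]=0x38, mem[0x1e]=0x20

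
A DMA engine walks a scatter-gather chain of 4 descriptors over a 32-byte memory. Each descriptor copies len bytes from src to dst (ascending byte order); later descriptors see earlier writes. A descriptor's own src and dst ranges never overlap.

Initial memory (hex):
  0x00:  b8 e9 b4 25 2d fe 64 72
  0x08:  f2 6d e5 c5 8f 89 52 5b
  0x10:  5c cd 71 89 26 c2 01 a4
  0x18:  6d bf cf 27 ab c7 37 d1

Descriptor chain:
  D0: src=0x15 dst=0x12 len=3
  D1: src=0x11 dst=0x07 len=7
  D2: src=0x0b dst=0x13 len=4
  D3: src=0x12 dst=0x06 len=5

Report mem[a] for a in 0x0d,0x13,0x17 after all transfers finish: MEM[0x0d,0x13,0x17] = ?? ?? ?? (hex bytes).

MEM[0x0d,0x13,0x17] = a4 c2 a4

#0 dst[0x12+3] := {0xc2,0x01,0xa4}
#1 dst[0x07+7] := {0xcd,0xc2,0x01,0xa4,0xc2,0x01,0xa4}
#2 dst[0x13+4] := {0xc2,0x01,0xa4,0x52}
#3 dst[0x06+5] := {0xc2,0xc2,0x01,0xa4,0x52}
query mem[0x0d]=0xa4, mem[0x13]=0xc2, mem[0x17]=0xa4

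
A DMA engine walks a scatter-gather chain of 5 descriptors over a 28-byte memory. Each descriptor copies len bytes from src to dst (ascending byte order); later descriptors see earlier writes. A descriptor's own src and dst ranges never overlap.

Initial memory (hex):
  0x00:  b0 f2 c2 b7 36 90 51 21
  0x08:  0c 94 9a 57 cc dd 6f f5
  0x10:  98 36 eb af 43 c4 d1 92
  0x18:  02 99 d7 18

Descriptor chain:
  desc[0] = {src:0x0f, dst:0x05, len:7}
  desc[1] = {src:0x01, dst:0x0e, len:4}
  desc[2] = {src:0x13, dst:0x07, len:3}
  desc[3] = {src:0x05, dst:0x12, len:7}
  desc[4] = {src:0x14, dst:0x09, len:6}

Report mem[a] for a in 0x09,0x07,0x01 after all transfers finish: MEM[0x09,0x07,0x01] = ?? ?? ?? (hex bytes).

[0] 0x0f->0x05 len=7 : f5 98 36 eb af 43 c4
[1] 0x01->0x0e len=4 : f2 c2 b7 36
[2] 0x13->0x07 len=3 : af 43 c4
[3] 0x05->0x12 len=7 : f5 98 af 43 c4 43 c4
[4] 0x14->0x09 len=6 : af 43 c4 43 c4 99
query mem[0x09]=0xaf, mem[0x07]=0xaf, mem[0x01]=0xf2

MEM[0x09,0x07,0x01] = af af f2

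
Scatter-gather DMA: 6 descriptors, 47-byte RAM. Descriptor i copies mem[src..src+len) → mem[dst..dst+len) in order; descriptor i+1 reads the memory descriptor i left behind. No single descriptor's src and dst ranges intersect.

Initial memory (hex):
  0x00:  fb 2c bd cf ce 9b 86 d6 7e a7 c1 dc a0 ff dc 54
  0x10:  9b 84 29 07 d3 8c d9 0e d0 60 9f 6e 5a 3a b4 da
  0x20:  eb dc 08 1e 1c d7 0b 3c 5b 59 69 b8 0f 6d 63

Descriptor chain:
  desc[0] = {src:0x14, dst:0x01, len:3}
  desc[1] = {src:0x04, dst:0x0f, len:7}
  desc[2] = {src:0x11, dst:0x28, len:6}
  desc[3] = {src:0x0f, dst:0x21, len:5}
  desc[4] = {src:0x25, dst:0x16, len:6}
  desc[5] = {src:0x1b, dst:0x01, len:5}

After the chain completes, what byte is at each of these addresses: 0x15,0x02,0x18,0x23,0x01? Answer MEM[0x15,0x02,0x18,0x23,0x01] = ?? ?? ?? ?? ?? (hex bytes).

MEM[0x15,0x02,0x18,0x23,0x01] = c1 5a 3c 86 7e

[0] 0x14->0x01 len=3 : d3 8c d9
[1] 0x04->0x0f len=7 : ce 9b 86 d6 7e a7 c1
[2] 0x11->0x28 len=6 : 86 d6 7e a7 c1 d9
[3] 0x0f->0x21 len=5 : ce 9b 86 d6 7e
[4] 0x25->0x16 len=6 : 7e 0b 3c 86 d6 7e
[5] 0x1b->0x01 len=5 : 7e 5a 3a b4 da
query mem[0x15]=0xc1, mem[0x02]=0x5a, mem[0x18]=0x3c, mem[0x23]=0x86, mem[0x01]=0x7e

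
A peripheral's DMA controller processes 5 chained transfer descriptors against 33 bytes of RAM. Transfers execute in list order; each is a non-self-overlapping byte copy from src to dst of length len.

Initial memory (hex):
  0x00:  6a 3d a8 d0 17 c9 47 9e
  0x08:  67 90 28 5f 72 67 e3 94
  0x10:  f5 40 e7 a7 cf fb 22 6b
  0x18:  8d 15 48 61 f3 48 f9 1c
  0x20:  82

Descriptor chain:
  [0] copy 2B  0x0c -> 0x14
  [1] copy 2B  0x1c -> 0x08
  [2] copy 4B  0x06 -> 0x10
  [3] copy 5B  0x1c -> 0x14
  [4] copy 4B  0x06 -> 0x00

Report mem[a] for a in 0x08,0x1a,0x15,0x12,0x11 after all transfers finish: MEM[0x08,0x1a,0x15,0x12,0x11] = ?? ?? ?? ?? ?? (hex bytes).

[0] 0x0c->0x14 len=2 : 72 67
[1] 0x1c->0x08 len=2 : f3 48
[2] 0x06->0x10 len=4 : 47 9e f3 48
[3] 0x1c->0x14 len=5 : f3 48 f9 1c 82
[4] 0x06->0x00 len=4 : 47 9e f3 48
query mem[0x08]=0xf3, mem[0x1a]=0x48, mem[0x15]=0x48, mem[0x12]=0xf3, mem[0x11]=0x9e

MEM[0x08,0x1a,0x15,0x12,0x11] = f3 48 48 f3 9e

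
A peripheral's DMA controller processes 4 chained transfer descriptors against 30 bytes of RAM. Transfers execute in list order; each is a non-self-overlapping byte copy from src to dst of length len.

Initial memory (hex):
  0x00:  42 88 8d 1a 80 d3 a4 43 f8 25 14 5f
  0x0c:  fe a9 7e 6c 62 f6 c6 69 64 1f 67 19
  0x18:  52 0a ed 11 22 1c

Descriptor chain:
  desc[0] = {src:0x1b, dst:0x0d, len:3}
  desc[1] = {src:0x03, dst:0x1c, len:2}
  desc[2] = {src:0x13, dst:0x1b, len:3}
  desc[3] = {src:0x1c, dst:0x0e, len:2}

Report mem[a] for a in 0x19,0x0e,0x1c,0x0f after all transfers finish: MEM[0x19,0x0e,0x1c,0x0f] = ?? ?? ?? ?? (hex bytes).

MEM[0x19,0x0e,0x1c,0x0f] = 0a 64 64 1f

#0 dst[0x0d+3] := {0x11,0x22,0x1c}
#1 dst[0x1c+2] := {0x1a,0x80}
#2 dst[0x1b+3] := {0x69,0x64,0x1f}
#3 dst[0x0e+2] := {0x64,0x1f}
query mem[0x19]=0x0a, mem[0x0e]=0x64, mem[0x1c]=0x64, mem[0x0f]=0x1f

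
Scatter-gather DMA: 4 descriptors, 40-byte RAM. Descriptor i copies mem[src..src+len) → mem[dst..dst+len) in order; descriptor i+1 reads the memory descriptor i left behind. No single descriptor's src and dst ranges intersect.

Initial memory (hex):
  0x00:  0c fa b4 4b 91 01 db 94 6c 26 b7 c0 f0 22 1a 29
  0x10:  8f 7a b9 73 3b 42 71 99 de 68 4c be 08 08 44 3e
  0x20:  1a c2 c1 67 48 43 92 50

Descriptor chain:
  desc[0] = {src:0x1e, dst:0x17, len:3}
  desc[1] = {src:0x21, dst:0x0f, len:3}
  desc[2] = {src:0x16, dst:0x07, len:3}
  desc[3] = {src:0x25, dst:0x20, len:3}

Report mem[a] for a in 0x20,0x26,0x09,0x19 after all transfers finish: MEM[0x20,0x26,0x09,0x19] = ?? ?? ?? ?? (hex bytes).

  after D0: wrote 3B at 0x17 = 443e1a
  after D1: wrote 3B at 0x0f = c2c167
  after D2: wrote 3B at 0x07 = 71443e
  after D3: wrote 3B at 0x20 = 439250
query mem[0x20]=0x43, mem[0x26]=0x92, mem[0x09]=0x3e, mem[0x19]=0x1a

MEM[0x20,0x26,0x09,0x19] = 43 92 3e 1a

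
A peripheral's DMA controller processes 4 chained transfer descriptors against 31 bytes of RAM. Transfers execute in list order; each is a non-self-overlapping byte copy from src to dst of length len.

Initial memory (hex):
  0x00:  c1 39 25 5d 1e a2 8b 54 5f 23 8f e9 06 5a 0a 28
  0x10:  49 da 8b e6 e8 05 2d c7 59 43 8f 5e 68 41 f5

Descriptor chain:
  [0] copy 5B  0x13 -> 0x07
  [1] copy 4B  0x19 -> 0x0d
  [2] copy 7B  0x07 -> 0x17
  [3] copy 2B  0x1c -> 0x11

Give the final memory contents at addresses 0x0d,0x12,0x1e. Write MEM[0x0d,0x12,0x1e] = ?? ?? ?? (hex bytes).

MEM[0x0d,0x12,0x1e] = 43 43 f5

#0 dst[0x07+5] := {0xe6,0xe8,0x05,0x2d,0xc7}
#1 dst[0x0d+4] := {0x43,0x8f,0x5e,0x68}
#2 dst[0x17+7] := {0xe6,0xe8,0x05,0x2d,0xc7,0x06,0x43}
#3 dst[0x11+2] := {0x06,0x43}
query mem[0x0d]=0x43, mem[0x12]=0x43, mem[0x1e]=0xf5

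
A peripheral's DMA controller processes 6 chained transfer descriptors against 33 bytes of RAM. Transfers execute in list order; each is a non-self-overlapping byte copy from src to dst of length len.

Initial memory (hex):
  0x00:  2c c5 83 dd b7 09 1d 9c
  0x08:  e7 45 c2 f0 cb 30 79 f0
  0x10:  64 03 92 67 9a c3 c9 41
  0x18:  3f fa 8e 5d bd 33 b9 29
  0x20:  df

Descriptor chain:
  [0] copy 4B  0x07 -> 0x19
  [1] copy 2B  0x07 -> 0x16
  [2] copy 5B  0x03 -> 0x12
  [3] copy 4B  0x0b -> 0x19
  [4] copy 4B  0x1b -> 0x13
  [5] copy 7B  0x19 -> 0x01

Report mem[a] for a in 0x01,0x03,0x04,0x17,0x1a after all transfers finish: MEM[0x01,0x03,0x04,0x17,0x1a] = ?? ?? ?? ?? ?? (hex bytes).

MEM[0x01,0x03,0x04,0x17,0x1a] = f0 30 79 e7 cb

D0: mem[0x19..0x1c] <- [9c e7 45 c2]
D1: mem[0x16..0x17] <- [9c e7]
D2: mem[0x12..0x16] <- [dd b7 09 1d 9c]
D3: mem[0x19..0x1c] <- [f0 cb 30 79]
D4: mem[0x13..0x16] <- [30 79 33 b9]
D5: mem[0x01..0x07] <- [f0 cb 30 79 33 b9 29]
query mem[0x01]=0xf0, mem[0x03]=0x30, mem[0x04]=0x79, mem[0x17]=0xe7, mem[0x1a]=0xcb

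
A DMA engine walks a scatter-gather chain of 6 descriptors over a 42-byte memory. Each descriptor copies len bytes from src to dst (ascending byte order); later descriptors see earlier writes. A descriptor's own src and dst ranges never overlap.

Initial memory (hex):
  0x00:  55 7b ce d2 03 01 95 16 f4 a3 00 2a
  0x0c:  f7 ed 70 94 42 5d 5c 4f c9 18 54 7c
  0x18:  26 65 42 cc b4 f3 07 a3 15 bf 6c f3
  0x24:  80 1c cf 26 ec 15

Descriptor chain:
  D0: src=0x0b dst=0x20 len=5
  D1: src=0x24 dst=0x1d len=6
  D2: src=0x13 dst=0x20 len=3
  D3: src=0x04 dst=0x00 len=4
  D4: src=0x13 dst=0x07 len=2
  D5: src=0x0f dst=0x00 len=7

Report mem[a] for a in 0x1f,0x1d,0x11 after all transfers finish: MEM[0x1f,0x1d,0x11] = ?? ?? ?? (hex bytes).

  after D0: wrote 5B at 0x20 = 2af7ed7094
  after D1: wrote 6B at 0x1d = 941ccf26ec15
  after D2: wrote 3B at 0x20 = 4fc918
  after D3: wrote 4B at 0x00 = 03019516
  after D4: wrote 2B at 0x07 = 4fc9
  after D5: wrote 7B at 0x00 = 94425d5c4fc918
query mem[0x1f]=0xcf, mem[0x1d]=0x94, mem[0x11]=0x5d

MEM[0x1f,0x1d,0x11] = cf 94 5d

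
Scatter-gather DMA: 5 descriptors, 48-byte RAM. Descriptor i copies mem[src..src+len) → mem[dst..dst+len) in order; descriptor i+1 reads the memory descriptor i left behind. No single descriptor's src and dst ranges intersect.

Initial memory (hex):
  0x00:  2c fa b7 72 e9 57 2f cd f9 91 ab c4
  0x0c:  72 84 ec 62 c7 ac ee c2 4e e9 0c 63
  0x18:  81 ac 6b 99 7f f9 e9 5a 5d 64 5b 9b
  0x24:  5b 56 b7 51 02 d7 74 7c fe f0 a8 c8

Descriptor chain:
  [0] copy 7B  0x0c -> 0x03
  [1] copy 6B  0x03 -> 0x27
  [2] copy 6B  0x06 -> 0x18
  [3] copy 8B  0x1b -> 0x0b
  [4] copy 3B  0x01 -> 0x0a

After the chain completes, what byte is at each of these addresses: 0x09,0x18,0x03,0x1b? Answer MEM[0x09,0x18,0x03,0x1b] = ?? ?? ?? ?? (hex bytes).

#0 dst[0x03+7] := {0x72,0x84,0xec,0x62,0xc7,0xac,0xee}
#1 dst[0x27+6] := {0x72,0x84,0xec,0x62,0xc7,0xac}
#2 dst[0x18+6] := {0x62,0xc7,0xac,0xee,0xab,0xc4}
#3 dst[0x0b+8] := {0xee,0xab,0xc4,0xe9,0x5a,0x5d,0x64,0x5b}
#4 dst[0x0a+3] := {0xfa,0xb7,0x72}
query mem[0x09]=0xee, mem[0x18]=0x62, mem[0x03]=0x72, mem[0x1b]=0xee

MEM[0x09,0x18,0x03,0x1b] = ee 62 72 ee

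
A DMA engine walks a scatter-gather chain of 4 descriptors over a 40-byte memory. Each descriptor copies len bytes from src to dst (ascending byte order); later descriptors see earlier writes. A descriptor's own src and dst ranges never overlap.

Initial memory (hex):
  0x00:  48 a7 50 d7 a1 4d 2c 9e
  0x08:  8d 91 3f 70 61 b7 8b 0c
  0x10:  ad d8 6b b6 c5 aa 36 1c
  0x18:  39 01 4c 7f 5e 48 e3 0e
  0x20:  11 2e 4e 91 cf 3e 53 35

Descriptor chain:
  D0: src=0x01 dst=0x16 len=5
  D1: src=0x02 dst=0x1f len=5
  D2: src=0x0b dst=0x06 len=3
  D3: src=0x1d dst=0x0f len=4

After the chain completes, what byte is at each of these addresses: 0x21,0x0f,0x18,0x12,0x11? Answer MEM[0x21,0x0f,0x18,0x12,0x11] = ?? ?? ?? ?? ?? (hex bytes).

MEM[0x21,0x0f,0x18,0x12,0x11] = a1 48 d7 d7 50

  after D0: wrote 5B at 0x16 = a750d7a14d
  after D1: wrote 5B at 0x1f = 50d7a14d2c
  after D2: wrote 3B at 0x06 = 7061b7
  after D3: wrote 4B at 0x0f = 48e350d7
query mem[0x21]=0xa1, mem[0x0f]=0x48, mem[0x18]=0xd7, mem[0x12]=0xd7, mem[0x11]=0x50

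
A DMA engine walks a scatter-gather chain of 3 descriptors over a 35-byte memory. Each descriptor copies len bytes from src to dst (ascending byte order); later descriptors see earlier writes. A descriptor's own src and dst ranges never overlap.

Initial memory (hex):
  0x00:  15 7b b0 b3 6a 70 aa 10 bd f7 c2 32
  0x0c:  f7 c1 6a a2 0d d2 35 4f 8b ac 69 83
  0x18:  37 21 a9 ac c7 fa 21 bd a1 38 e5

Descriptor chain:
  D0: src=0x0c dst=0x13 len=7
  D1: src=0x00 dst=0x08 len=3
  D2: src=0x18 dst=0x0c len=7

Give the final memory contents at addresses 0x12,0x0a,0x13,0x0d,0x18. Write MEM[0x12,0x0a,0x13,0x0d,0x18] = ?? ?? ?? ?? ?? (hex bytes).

D0: mem[0x13..0x19] <- [f7 c1 6a a2 0d d2 35]
D1: mem[0x08..0x0a] <- [15 7b b0]
D2: mem[0x0c..0x12] <- [d2 35 a9 ac c7 fa 21]
query mem[0x12]=0x21, mem[0x0a]=0xb0, mem[0x13]=0xf7, mem[0x0d]=0x35, mem[0x18]=0xd2

MEM[0x12,0x0a,0x13,0x0d,0x18] = 21 b0 f7 35 d2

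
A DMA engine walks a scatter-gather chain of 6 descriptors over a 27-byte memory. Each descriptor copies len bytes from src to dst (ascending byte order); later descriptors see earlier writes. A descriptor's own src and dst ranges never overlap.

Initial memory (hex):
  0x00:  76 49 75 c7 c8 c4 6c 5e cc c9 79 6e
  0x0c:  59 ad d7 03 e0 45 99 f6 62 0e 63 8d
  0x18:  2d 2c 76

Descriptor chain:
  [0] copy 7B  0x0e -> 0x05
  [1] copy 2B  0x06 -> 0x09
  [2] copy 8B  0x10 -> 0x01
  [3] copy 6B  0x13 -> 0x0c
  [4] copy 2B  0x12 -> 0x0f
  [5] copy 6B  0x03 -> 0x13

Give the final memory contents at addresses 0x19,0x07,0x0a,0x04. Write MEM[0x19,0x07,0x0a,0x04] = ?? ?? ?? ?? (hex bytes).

MEM[0x19,0x07,0x0a,0x04] = 2c 63 e0 f6

D0: mem[0x05..0x0b] <- [d7 03 e0 45 99 f6 62]
D1: mem[0x09..0x0a] <- [03 e0]
D2: mem[0x01..0x08] <- [e0 45 99 f6 62 0e 63 8d]
D3: mem[0x0c..0x11] <- [f6 62 0e 63 8d 2d]
D4: mem[0x0f..0x10] <- [99 f6]
D5: mem[0x13..0x18] <- [99 f6 62 0e 63 8d]
query mem[0x19]=0x2c, mem[0x07]=0x63, mem[0x0a]=0xe0, mem[0x04]=0xf6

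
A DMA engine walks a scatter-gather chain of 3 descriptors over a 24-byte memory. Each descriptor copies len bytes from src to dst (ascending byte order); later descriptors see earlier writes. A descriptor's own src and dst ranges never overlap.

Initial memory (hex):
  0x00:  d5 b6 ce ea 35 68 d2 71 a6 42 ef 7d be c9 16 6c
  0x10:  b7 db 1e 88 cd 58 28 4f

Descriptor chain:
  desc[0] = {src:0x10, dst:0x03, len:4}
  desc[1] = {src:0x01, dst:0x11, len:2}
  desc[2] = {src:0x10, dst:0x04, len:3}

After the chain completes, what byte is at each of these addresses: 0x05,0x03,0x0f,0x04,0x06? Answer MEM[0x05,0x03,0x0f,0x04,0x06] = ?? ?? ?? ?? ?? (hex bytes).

#0 dst[0x03+4] := {0xb7,0xdb,0x1e,0x88}
#1 dst[0x11+2] := {0xb6,0xce}
#2 dst[0x04+3] := {0xb7,0xb6,0xce}
query mem[0x05]=0xb6, mem[0x03]=0xb7, mem[0x0f]=0x6c, mem[0x04]=0xb7, mem[0x06]=0xce

MEM[0x05,0x03,0x0f,0x04,0x06] = b6 b7 6c b7 ce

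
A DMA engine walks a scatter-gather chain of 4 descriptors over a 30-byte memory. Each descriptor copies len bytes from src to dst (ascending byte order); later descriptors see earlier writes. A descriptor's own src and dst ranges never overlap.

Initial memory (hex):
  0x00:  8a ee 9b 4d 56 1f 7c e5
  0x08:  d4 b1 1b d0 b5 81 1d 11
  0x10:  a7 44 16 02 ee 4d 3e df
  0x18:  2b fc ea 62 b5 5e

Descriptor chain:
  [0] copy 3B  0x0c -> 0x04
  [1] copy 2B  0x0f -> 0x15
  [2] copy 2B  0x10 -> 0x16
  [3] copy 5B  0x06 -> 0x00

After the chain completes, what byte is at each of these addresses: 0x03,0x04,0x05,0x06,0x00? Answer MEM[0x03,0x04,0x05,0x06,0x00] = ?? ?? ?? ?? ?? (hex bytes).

MEM[0x03,0x04,0x05,0x06,0x00] = b1 1b 81 1d 1d

#0 dst[0x04+3] := {0xb5,0x81,0x1d}
#1 dst[0x15+2] := {0x11,0xa7}
#2 dst[0x16+2] := {0xa7,0x44}
#3 dst[0x00+5] := {0x1d,0xe5,0xd4,0xb1,0x1b}
query mem[0x03]=0xb1, mem[0x04]=0x1b, mem[0x05]=0x81, mem[0x06]=0x1d, mem[0x00]=0x1d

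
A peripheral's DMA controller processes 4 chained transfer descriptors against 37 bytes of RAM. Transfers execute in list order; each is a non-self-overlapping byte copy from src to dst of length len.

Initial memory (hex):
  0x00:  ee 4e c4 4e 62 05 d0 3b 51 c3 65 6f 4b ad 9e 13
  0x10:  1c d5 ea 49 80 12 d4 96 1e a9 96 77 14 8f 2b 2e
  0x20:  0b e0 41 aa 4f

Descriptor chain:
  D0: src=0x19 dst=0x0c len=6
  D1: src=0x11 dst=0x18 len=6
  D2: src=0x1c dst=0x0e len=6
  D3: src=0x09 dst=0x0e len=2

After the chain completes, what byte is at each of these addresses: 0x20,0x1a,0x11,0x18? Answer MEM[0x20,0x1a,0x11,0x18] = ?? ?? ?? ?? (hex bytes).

  after D0: wrote 6B at 0x0c = a99677148f2b
  after D1: wrote 6B at 0x18 = 2bea498012d4
  after D2: wrote 6B at 0x0e = 12d42b2e0be0
  after D3: wrote 2B at 0x0e = c365
query mem[0x20]=0x0b, mem[0x1a]=0x49, mem[0x11]=0x2e, mem[0x18]=0x2b

MEM[0x20,0x1a,0x11,0x18] = 0b 49 2e 2b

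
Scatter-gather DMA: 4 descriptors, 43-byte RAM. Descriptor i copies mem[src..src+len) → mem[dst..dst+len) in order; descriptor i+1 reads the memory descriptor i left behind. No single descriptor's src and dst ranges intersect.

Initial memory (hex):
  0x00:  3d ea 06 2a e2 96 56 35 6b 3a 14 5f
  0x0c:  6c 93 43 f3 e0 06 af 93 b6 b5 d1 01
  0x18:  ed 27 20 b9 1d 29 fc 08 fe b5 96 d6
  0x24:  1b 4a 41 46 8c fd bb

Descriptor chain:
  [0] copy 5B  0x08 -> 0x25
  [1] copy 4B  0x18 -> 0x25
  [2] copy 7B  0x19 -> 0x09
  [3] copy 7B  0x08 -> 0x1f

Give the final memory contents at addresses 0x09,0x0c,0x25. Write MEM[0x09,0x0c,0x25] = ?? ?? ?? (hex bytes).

  after D0: wrote 5B at 0x25 = 6b3a145f6c
  after D1: wrote 4B at 0x25 = ed2720b9
  after D2: wrote 7B at 0x09 = 2720b91d29fc08
  after D3: wrote 7B at 0x1f = 6b2720b91d29fc
query mem[0x09]=0x27, mem[0x0c]=0x1d, mem[0x25]=0xfc

MEM[0x09,0x0c,0x25] = 27 1d fc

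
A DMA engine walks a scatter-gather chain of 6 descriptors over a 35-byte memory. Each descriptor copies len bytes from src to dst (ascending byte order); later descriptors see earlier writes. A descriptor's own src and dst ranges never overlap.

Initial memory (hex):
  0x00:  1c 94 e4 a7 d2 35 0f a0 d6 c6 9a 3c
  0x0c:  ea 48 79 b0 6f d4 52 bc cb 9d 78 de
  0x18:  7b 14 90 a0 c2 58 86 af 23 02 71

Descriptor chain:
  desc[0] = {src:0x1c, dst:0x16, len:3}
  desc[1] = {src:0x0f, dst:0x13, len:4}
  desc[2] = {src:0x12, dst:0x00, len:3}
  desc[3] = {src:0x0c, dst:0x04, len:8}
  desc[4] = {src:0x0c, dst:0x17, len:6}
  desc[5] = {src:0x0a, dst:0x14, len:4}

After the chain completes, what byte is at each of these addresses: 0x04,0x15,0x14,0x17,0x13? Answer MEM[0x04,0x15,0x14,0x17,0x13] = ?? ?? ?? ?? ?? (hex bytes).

MEM[0x04,0x15,0x14,0x17,0x13] = ea b0 52 48 b0

#0 dst[0x16+3] := {0xc2,0x58,0x86}
#1 dst[0x13+4] := {0xb0,0x6f,0xd4,0x52}
#2 dst[0x00+3] := {0x52,0xb0,0x6f}
#3 dst[0x04+8] := {0xea,0x48,0x79,0xb0,0x6f,0xd4,0x52,0xb0}
#4 dst[0x17+6] := {0xea,0x48,0x79,0xb0,0x6f,0xd4}
#5 dst[0x14+4] := {0x52,0xb0,0xea,0x48}
query mem[0x04]=0xea, mem[0x15]=0xb0, mem[0x14]=0x52, mem[0x17]=0x48, mem[0x13]=0xb0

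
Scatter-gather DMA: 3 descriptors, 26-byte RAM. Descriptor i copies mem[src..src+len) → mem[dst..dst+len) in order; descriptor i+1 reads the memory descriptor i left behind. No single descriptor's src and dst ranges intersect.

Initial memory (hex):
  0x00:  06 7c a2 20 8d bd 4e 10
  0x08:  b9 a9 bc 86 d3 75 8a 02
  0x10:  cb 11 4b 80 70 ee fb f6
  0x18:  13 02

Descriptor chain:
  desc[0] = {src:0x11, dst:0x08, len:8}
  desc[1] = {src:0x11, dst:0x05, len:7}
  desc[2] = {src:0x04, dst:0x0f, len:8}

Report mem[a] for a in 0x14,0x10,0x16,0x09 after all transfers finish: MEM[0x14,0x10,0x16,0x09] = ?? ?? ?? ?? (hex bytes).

MEM[0x14,0x10,0x16,0x09] = ee 11 f6 ee

[0] 0x11->0x08 len=8 : 11 4b 80 70 ee fb f6 13
[1] 0x11->0x05 len=7 : 11 4b 80 70 ee fb f6
[2] 0x04->0x0f len=8 : 8d 11 4b 80 70 ee fb f6
query mem[0x14]=0xee, mem[0x10]=0x11, mem[0x16]=0xf6, mem[0x09]=0xee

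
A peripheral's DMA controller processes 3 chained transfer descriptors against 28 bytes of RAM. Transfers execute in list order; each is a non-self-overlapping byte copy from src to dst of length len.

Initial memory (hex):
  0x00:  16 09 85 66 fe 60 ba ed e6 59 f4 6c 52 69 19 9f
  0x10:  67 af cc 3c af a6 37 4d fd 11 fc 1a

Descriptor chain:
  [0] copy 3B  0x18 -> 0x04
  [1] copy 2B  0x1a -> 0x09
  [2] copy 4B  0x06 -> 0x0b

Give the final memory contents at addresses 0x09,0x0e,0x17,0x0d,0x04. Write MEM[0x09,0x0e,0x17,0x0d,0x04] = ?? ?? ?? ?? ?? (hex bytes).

  after D0: wrote 3B at 0x04 = fd11fc
  after D1: wrote 2B at 0x09 = fc1a
  after D2: wrote 4B at 0x0b = fcede6fc
query mem[0x09]=0xfc, mem[0x0e]=0xfc, mem[0x17]=0x4d, mem[0x0d]=0xe6, mem[0x04]=0xfd

MEM[0x09,0x0e,0x17,0x0d,0x04] = fc fc 4d e6 fd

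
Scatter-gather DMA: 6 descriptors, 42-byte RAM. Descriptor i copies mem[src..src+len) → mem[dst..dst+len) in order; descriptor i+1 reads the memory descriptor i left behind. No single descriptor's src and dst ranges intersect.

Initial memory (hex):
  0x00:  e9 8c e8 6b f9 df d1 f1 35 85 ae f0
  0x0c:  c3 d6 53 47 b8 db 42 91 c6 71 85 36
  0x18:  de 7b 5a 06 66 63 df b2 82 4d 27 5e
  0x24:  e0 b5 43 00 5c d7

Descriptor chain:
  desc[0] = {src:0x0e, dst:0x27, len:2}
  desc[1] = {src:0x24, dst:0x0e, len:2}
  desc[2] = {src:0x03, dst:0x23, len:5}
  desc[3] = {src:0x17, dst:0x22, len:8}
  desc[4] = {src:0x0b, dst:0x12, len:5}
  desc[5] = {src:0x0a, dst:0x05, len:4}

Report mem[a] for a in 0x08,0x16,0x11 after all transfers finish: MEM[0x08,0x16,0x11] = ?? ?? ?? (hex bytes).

MEM[0x08,0x16,0x11] = d6 b5 db

#0 dst[0x27+2] := {0x53,0x47}
#1 dst[0x0e+2] := {0xe0,0xb5}
#2 dst[0x23+5] := {0x6b,0xf9,0xdf,0xd1,0xf1}
#3 dst[0x22+8] := {0x36,0xde,0x7b,0x5a,0x06,0x66,0x63,0xdf}
#4 dst[0x12+5] := {0xf0,0xc3,0xd6,0xe0,0xb5}
#5 dst[0x05+4] := {0xae,0xf0,0xc3,0xd6}
query mem[0x08]=0xd6, mem[0x16]=0xb5, mem[0x11]=0xdb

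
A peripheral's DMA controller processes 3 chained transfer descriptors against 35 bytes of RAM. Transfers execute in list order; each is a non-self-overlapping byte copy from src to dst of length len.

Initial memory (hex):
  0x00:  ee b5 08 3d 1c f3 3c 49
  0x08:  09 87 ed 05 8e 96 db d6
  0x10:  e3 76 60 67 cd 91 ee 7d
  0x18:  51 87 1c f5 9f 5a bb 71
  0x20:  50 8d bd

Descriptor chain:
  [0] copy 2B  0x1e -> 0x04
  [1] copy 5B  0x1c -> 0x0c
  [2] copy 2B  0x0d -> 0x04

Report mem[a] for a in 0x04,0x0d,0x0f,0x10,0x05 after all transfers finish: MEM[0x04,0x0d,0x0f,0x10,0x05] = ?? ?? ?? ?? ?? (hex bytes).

  after D0: wrote 2B at 0x04 = bb71
  after D1: wrote 5B at 0x0c = 9f5abb7150
  after D2: wrote 2B at 0x04 = 5abb
query mem[0x04]=0x5a, mem[0x0d]=0x5a, mem[0x0f]=0x71, mem[0x10]=0x50, mem[0x05]=0xbb

MEM[0x04,0x0d,0x0f,0x10,0x05] = 5a 5a 71 50 bb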